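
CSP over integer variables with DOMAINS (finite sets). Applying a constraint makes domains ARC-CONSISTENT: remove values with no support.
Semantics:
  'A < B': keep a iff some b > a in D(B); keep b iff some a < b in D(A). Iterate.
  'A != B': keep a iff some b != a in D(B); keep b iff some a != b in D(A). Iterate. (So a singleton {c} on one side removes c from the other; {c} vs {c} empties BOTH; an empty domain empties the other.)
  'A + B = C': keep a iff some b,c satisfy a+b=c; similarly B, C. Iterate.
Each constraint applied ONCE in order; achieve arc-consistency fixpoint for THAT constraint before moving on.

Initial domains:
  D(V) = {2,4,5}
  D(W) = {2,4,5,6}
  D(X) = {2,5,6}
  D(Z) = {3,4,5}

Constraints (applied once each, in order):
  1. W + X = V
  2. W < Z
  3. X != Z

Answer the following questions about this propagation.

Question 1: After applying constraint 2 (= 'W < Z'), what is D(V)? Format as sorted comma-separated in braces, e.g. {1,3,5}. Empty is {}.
Answer: {4}

Derivation:
Constraint 1 (W + X = V) on D(W)={2,4,5,6} D(X)={2,5,6} D(V)={2,4,5}: W {2,4,5,6}->{2}; X {2,5,6}->{2}; V {2,4,5}->{4}
Constraint 2 (W < Z) on D(W)={2} D(Z)={3,4,5}: no change
So after constraint 2: D(V) = {4}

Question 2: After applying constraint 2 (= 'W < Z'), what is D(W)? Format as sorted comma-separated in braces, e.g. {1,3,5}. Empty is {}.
Constraint 1 (W + X = V) on D(W)={2,4,5,6} D(X)={2,5,6} D(V)={2,4,5}: W {2,4,5,6}->{2}; X {2,5,6}->{2}; V {2,4,5}->{4}
Constraint 2 (W < Z) on D(W)={2} D(Z)={3,4,5}: no change
So after constraint 2: D(W) = {2}

Answer: {2}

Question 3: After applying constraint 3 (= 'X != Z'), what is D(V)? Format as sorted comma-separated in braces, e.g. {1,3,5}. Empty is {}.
Constraint 1 (W + X = V) on D(W)={2,4,5,6} D(X)={2,5,6} D(V)={2,4,5}: W {2,4,5,6}->{2}; X {2,5,6}->{2}; V {2,4,5}->{4}
Constraint 2 (W < Z) on D(W)={2} D(Z)={3,4,5}: no change
Constraint 3 (X != Z) on D(X)={2} D(Z)={3,4,5}: no change
So after constraint 3: D(V) = {4}

Answer: {4}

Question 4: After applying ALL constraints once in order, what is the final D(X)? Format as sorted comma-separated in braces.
Answer: {2}

Derivation:
Constraint 1 (W + X = V) on D(W)={2,4,5,6} D(X)={2,5,6} D(V)={2,4,5}: W {2,4,5,6}->{2}; X {2,5,6}->{2}; V {2,4,5}->{4}
Constraint 2 (W < Z) on D(W)={2} D(Z)={3,4,5}: no change
Constraint 3 (X != Z) on D(X)={2} D(Z)={3,4,5}: no change
So after all 3 constraints: D(X) = {2}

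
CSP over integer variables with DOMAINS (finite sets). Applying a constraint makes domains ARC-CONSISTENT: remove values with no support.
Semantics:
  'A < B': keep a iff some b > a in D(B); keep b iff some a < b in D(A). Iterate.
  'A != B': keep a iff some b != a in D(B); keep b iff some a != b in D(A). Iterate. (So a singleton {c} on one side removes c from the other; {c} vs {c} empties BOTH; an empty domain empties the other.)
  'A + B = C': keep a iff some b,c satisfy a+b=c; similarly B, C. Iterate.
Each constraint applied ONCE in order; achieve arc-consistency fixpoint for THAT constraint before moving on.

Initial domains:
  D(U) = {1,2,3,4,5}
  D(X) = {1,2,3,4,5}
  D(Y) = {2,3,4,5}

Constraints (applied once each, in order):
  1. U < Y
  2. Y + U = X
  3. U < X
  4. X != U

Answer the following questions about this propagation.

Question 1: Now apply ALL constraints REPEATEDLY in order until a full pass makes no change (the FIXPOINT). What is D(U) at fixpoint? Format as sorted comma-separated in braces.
pass 0 (initial): D(U)={1,2,3,4,5}
pass 1: U {1,2,3,4,5}->{1,2,3}; X {1,2,3,4,5}->{3,4,5}; Y {2,3,4,5}->{2,3,4}
pass 2: no change
Fixpoint after 2 passes: D(U) = {1,2,3}

Answer: {1,2,3}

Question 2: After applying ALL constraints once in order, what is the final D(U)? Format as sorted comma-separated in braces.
Answer: {1,2,3}

Derivation:
Constraint 1 (U < Y) on D(U)={1,2,3,4,5} D(Y)={2,3,4,5}: U {1,2,3,4,5}->{1,2,3,4}
Constraint 2 (Y + U = X) on D(Y)={2,3,4,5} D(U)={1,2,3,4} D(X)={1,2,3,4,5}: Y {2,3,4,5}->{2,3,4}; U {1,2,3,4}->{1,2,3}; X {1,2,3,4,5}->{3,4,5}
Constraint 3 (U < X) on D(U)={1,2,3} D(X)={3,4,5}: no change
Constraint 4 (X != U) on D(X)={3,4,5} D(U)={1,2,3}: no change
So after all 4 constraints: D(U) = {1,2,3}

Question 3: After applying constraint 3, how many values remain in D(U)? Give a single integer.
Constraint 1 (U < Y) on D(U)={1,2,3,4,5} D(Y)={2,3,4,5}: U {1,2,3,4,5}->{1,2,3,4}
Constraint 2 (Y + U = X) on D(Y)={2,3,4,5} D(U)={1,2,3,4} D(X)={1,2,3,4,5}: Y {2,3,4,5}->{2,3,4}; U {1,2,3,4}->{1,2,3}; X {1,2,3,4,5}->{3,4,5}
Constraint 3 (U < X) on D(U)={1,2,3} D(X)={3,4,5}: no change
So after constraint 3: D(U)={1,2,3}, size = 3

Answer: 3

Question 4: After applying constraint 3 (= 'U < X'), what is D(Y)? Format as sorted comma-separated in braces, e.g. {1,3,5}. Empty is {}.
Answer: {2,3,4}

Derivation:
Constraint 1 (U < Y) on D(U)={1,2,3,4,5} D(Y)={2,3,4,5}: U {1,2,3,4,5}->{1,2,3,4}
Constraint 2 (Y + U = X) on D(Y)={2,3,4,5} D(U)={1,2,3,4} D(X)={1,2,3,4,5}: Y {2,3,4,5}->{2,3,4}; U {1,2,3,4}->{1,2,3}; X {1,2,3,4,5}->{3,4,5}
Constraint 3 (U < X) on D(U)={1,2,3} D(X)={3,4,5}: no change
So after constraint 3: D(Y) = {2,3,4}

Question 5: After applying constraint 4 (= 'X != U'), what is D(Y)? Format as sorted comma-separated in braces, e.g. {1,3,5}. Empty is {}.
Constraint 1 (U < Y) on D(U)={1,2,3,4,5} D(Y)={2,3,4,5}: U {1,2,3,4,5}->{1,2,3,4}
Constraint 2 (Y + U = X) on D(Y)={2,3,4,5} D(U)={1,2,3,4} D(X)={1,2,3,4,5}: Y {2,3,4,5}->{2,3,4}; U {1,2,3,4}->{1,2,3}; X {1,2,3,4,5}->{3,4,5}
Constraint 3 (U < X) on D(U)={1,2,3} D(X)={3,4,5}: no change
Constraint 4 (X != U) on D(X)={3,4,5} D(U)={1,2,3}: no change
So after constraint 4: D(Y) = {2,3,4}

Answer: {2,3,4}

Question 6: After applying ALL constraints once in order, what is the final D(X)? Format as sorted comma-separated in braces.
Constraint 1 (U < Y) on D(U)={1,2,3,4,5} D(Y)={2,3,4,5}: U {1,2,3,4,5}->{1,2,3,4}
Constraint 2 (Y + U = X) on D(Y)={2,3,4,5} D(U)={1,2,3,4} D(X)={1,2,3,4,5}: Y {2,3,4,5}->{2,3,4}; U {1,2,3,4}->{1,2,3}; X {1,2,3,4,5}->{3,4,5}
Constraint 3 (U < X) on D(U)={1,2,3} D(X)={3,4,5}: no change
Constraint 4 (X != U) on D(X)={3,4,5} D(U)={1,2,3}: no change
So after all 4 constraints: D(X) = {3,4,5}

Answer: {3,4,5}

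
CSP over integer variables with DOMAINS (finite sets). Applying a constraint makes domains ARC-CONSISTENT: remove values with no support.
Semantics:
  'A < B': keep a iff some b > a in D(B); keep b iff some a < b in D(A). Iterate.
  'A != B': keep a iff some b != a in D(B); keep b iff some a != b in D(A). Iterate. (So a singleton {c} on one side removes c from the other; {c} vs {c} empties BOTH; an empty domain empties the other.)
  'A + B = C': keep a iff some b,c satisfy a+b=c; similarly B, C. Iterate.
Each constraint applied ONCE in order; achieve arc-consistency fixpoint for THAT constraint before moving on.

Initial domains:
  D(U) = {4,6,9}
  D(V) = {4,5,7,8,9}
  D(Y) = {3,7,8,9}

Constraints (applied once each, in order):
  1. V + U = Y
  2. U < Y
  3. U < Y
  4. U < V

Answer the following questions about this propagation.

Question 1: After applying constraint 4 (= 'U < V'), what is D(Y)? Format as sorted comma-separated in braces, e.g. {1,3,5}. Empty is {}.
Answer: {8,9}

Derivation:
Constraint 1 (V + U = Y) on D(V)={4,5,7,8,9} D(U)={4,6,9} D(Y)={3,7,8,9}: V {4,5,7,8,9}->{4,5}; U {4,6,9}->{4}; Y {3,7,8,9}->{8,9}
Constraint 2 (U < Y) on D(U)={4} D(Y)={8,9}: no change
Constraint 3 (U < Y) on D(U)={4} D(Y)={8,9}: no change
Constraint 4 (U < V) on D(U)={4} D(V)={4,5}: V {4,5}->{5}
So after constraint 4: D(Y) = {8,9}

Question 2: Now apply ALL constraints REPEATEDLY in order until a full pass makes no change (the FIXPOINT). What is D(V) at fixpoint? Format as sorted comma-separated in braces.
pass 0 (initial): D(V)={4,5,7,8,9}
pass 1: U {4,6,9}->{4}; V {4,5,7,8,9}->{5}; Y {3,7,8,9}->{8,9}
pass 2: Y {8,9}->{9}
pass 3: no change
Fixpoint after 3 passes: D(V) = {5}

Answer: {5}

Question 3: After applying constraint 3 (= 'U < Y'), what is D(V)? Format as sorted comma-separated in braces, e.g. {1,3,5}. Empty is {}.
Constraint 1 (V + U = Y) on D(V)={4,5,7,8,9} D(U)={4,6,9} D(Y)={3,7,8,9}: V {4,5,7,8,9}->{4,5}; U {4,6,9}->{4}; Y {3,7,8,9}->{8,9}
Constraint 2 (U < Y) on D(U)={4} D(Y)={8,9}: no change
Constraint 3 (U < Y) on D(U)={4} D(Y)={8,9}: no change
So after constraint 3: D(V) = {4,5}

Answer: {4,5}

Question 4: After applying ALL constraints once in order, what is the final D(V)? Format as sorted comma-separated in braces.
Answer: {5}

Derivation:
Constraint 1 (V + U = Y) on D(V)={4,5,7,8,9} D(U)={4,6,9} D(Y)={3,7,8,9}: V {4,5,7,8,9}->{4,5}; U {4,6,9}->{4}; Y {3,7,8,9}->{8,9}
Constraint 2 (U < Y) on D(U)={4} D(Y)={8,9}: no change
Constraint 3 (U < Y) on D(U)={4} D(Y)={8,9}: no change
Constraint 4 (U < V) on D(U)={4} D(V)={4,5}: V {4,5}->{5}
So after all 4 constraints: D(V) = {5}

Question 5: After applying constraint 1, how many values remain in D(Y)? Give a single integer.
Answer: 2

Derivation:
Constraint 1 (V + U = Y) on D(V)={4,5,7,8,9} D(U)={4,6,9} D(Y)={3,7,8,9}: V {4,5,7,8,9}->{4,5}; U {4,6,9}->{4}; Y {3,7,8,9}->{8,9}
So after constraint 1: D(Y)={8,9}, size = 2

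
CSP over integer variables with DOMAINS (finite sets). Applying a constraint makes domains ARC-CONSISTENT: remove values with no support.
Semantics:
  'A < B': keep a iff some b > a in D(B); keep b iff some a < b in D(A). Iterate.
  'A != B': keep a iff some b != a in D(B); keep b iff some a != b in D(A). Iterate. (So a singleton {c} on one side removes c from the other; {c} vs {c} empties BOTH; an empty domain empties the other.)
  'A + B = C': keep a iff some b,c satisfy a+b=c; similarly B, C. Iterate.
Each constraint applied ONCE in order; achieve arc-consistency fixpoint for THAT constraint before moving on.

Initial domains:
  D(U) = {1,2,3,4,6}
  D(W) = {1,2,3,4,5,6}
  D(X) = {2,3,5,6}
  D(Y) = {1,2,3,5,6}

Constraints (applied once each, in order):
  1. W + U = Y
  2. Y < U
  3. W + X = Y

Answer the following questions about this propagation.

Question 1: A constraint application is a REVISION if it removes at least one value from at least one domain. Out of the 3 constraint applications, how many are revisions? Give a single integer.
Constraint 1 (W + U = Y) on D(W)={1,2,3,4,5,6} D(U)={1,2,3,4,6} D(Y)={1,2,3,5,6}: W {1,2,3,4,5,6}->{1,2,3,4,5}; U {1,2,3,4,6}->{1,2,3,4}; Y {1,2,3,5,6}->{2,3,5,6} => REVISION
Constraint 2 (Y < U) on D(Y)={2,3,5,6} D(U)={1,2,3,4}: Y {2,3,5,6}->{2,3}; U {1,2,3,4}->{3,4} => REVISION
Constraint 3 (W + X = Y) on D(W)={1,2,3,4,5} D(X)={2,3,5,6} D(Y)={2,3}: W {1,2,3,4,5}->{1}; X {2,3,5,6}->{2}; Y {2,3}->{3} => REVISION
Total revisions = 3

Answer: 3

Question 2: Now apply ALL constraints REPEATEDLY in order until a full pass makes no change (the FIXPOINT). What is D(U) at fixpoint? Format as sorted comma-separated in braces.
Answer: {}

Derivation:
pass 0 (initial): D(U)={1,2,3,4,6}
pass 1: U {1,2,3,4,6}->{3,4}; W {1,2,3,4,5,6}->{1}; X {2,3,5,6}->{2}; Y {1,2,3,5,6}->{3}
pass 2: U {3,4}->{}; W {1}->{}; X {2}->{}; Y {3}->{}
pass 3: no change
Fixpoint after 3 passes: D(U) = {}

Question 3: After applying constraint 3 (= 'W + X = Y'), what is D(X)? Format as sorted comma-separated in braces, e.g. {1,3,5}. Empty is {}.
Answer: {2}

Derivation:
Constraint 1 (W + U = Y) on D(W)={1,2,3,4,5,6} D(U)={1,2,3,4,6} D(Y)={1,2,3,5,6}: W {1,2,3,4,5,6}->{1,2,3,4,5}; U {1,2,3,4,6}->{1,2,3,4}; Y {1,2,3,5,6}->{2,3,5,6}
Constraint 2 (Y < U) on D(Y)={2,3,5,6} D(U)={1,2,3,4}: Y {2,3,5,6}->{2,3}; U {1,2,3,4}->{3,4}
Constraint 3 (W + X = Y) on D(W)={1,2,3,4,5} D(X)={2,3,5,6} D(Y)={2,3}: W {1,2,3,4,5}->{1}; X {2,3,5,6}->{2}; Y {2,3}->{3}
So after constraint 3: D(X) = {2}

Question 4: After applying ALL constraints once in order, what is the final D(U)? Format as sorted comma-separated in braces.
Constraint 1 (W + U = Y) on D(W)={1,2,3,4,5,6} D(U)={1,2,3,4,6} D(Y)={1,2,3,5,6}: W {1,2,3,4,5,6}->{1,2,3,4,5}; U {1,2,3,4,6}->{1,2,3,4}; Y {1,2,3,5,6}->{2,3,5,6}
Constraint 2 (Y < U) on D(Y)={2,3,5,6} D(U)={1,2,3,4}: Y {2,3,5,6}->{2,3}; U {1,2,3,4}->{3,4}
Constraint 3 (W + X = Y) on D(W)={1,2,3,4,5} D(X)={2,3,5,6} D(Y)={2,3}: W {1,2,3,4,5}->{1}; X {2,3,5,6}->{2}; Y {2,3}->{3}
So after all 3 constraints: D(U) = {3,4}

Answer: {3,4}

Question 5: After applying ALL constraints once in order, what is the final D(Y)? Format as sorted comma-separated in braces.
Constraint 1 (W + U = Y) on D(W)={1,2,3,4,5,6} D(U)={1,2,3,4,6} D(Y)={1,2,3,5,6}: W {1,2,3,4,5,6}->{1,2,3,4,5}; U {1,2,3,4,6}->{1,2,3,4}; Y {1,2,3,5,6}->{2,3,5,6}
Constraint 2 (Y < U) on D(Y)={2,3,5,6} D(U)={1,2,3,4}: Y {2,3,5,6}->{2,3}; U {1,2,3,4}->{3,4}
Constraint 3 (W + X = Y) on D(W)={1,2,3,4,5} D(X)={2,3,5,6} D(Y)={2,3}: W {1,2,3,4,5}->{1}; X {2,3,5,6}->{2}; Y {2,3}->{3}
So after all 3 constraints: D(Y) = {3}

Answer: {3}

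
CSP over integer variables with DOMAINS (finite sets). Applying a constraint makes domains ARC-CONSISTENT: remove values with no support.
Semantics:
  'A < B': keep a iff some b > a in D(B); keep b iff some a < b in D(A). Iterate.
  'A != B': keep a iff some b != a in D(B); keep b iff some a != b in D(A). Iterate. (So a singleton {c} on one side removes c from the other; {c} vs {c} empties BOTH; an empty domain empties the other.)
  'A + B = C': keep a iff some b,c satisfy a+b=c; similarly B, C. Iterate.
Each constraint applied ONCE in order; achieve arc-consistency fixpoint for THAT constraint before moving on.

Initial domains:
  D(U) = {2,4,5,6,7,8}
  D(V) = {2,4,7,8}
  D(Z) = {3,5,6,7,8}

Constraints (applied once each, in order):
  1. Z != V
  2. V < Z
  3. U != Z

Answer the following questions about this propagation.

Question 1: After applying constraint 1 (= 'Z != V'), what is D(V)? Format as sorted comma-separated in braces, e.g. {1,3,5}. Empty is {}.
Constraint 1 (Z != V) on D(Z)={3,5,6,7,8} D(V)={2,4,7,8}: no change
So after constraint 1: D(V) = {2,4,7,8}

Answer: {2,4,7,8}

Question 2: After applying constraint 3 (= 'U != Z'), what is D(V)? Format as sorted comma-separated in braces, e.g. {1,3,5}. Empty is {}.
Answer: {2,4,7}

Derivation:
Constraint 1 (Z != V) on D(Z)={3,5,6,7,8} D(V)={2,4,7,8}: no change
Constraint 2 (V < Z) on D(V)={2,4,7,8} D(Z)={3,5,6,7,8}: V {2,4,7,8}->{2,4,7}
Constraint 3 (U != Z) on D(U)={2,4,5,6,7,8} D(Z)={3,5,6,7,8}: no change
So after constraint 3: D(V) = {2,4,7}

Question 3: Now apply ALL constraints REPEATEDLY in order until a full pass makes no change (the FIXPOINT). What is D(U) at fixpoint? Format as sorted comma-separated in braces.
Answer: {2,4,5,6,7,8}

Derivation:
pass 0 (initial): D(U)={2,4,5,6,7,8}
pass 1: V {2,4,7,8}->{2,4,7}
pass 2: no change
Fixpoint after 2 passes: D(U) = {2,4,5,6,7,8}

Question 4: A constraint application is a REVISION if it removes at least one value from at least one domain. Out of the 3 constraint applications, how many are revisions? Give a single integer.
Constraint 1 (Z != V) on D(Z)={3,5,6,7,8} D(V)={2,4,7,8}: no change => not a revision
Constraint 2 (V < Z) on D(V)={2,4,7,8} D(Z)={3,5,6,7,8}: V {2,4,7,8}->{2,4,7} => REVISION
Constraint 3 (U != Z) on D(U)={2,4,5,6,7,8} D(Z)={3,5,6,7,8}: no change => not a revision
Total revisions = 1

Answer: 1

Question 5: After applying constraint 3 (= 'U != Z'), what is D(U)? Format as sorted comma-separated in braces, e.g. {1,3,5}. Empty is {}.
Constraint 1 (Z != V) on D(Z)={3,5,6,7,8} D(V)={2,4,7,8}: no change
Constraint 2 (V < Z) on D(V)={2,4,7,8} D(Z)={3,5,6,7,8}: V {2,4,7,8}->{2,4,7}
Constraint 3 (U != Z) on D(U)={2,4,5,6,7,8} D(Z)={3,5,6,7,8}: no change
So after constraint 3: D(U) = {2,4,5,6,7,8}

Answer: {2,4,5,6,7,8}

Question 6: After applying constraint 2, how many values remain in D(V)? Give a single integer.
Constraint 1 (Z != V) on D(Z)={3,5,6,7,8} D(V)={2,4,7,8}: no change
Constraint 2 (V < Z) on D(V)={2,4,7,8} D(Z)={3,5,6,7,8}: V {2,4,7,8}->{2,4,7}
So after constraint 2: D(V)={2,4,7}, size = 3

Answer: 3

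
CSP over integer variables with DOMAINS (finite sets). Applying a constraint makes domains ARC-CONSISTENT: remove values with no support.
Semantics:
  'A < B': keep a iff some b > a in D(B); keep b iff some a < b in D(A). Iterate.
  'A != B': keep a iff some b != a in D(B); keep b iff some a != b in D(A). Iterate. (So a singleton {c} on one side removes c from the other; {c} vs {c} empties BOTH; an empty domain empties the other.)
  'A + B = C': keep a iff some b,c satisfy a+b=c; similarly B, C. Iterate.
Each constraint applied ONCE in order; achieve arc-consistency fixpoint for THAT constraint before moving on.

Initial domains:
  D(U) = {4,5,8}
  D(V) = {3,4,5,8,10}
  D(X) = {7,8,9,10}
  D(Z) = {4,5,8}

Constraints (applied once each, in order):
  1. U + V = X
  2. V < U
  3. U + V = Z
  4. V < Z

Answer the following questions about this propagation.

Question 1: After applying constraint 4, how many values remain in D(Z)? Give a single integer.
Answer: 1

Derivation:
Constraint 1 (U + V = X) on D(U)={4,5,8} D(V)={3,4,5,8,10} D(X)={7,8,9,10}: U {4,5,8}->{4,5}; V {3,4,5,8,10}->{3,4,5}
Constraint 2 (V < U) on D(V)={3,4,5} D(U)={4,5}: V {3,4,5}->{3,4}
Constraint 3 (U + V = Z) on D(U)={4,5} D(V)={3,4} D(Z)={4,5,8}: Z {4,5,8}->{8}
Constraint 4 (V < Z) on D(V)={3,4} D(Z)={8}: no change
So after constraint 4: D(Z)={8}, size = 1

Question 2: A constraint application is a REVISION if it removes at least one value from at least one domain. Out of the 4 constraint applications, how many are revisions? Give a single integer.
Constraint 1 (U + V = X) on D(U)={4,5,8} D(V)={3,4,5,8,10} D(X)={7,8,9,10}: U {4,5,8}->{4,5}; V {3,4,5,8,10}->{3,4,5} => REVISION
Constraint 2 (V < U) on D(V)={3,4,5} D(U)={4,5}: V {3,4,5}->{3,4} => REVISION
Constraint 3 (U + V = Z) on D(U)={4,5} D(V)={3,4} D(Z)={4,5,8}: Z {4,5,8}->{8} => REVISION
Constraint 4 (V < Z) on D(V)={3,4} D(Z)={8}: no change => not a revision
Total revisions = 3

Answer: 3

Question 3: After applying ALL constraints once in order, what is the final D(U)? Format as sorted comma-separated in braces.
Answer: {4,5}

Derivation:
Constraint 1 (U + V = X) on D(U)={4,5,8} D(V)={3,4,5,8,10} D(X)={7,8,9,10}: U {4,5,8}->{4,5}; V {3,4,5,8,10}->{3,4,5}
Constraint 2 (V < U) on D(V)={3,4,5} D(U)={4,5}: V {3,4,5}->{3,4}
Constraint 3 (U + V = Z) on D(U)={4,5} D(V)={3,4} D(Z)={4,5,8}: Z {4,5,8}->{8}
Constraint 4 (V < Z) on D(V)={3,4} D(Z)={8}: no change
So after all 4 constraints: D(U) = {4,5}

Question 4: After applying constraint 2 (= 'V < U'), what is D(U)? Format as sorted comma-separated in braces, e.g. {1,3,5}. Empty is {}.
Answer: {4,5}

Derivation:
Constraint 1 (U + V = X) on D(U)={4,5,8} D(V)={3,4,5,8,10} D(X)={7,8,9,10}: U {4,5,8}->{4,5}; V {3,4,5,8,10}->{3,4,5}
Constraint 2 (V < U) on D(V)={3,4,5} D(U)={4,5}: V {3,4,5}->{3,4}
So after constraint 2: D(U) = {4,5}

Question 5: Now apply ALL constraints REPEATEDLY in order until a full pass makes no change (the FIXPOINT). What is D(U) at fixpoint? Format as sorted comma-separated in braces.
Answer: {4,5}

Derivation:
pass 0 (initial): D(U)={4,5,8}
pass 1: U {4,5,8}->{4,5}; V {3,4,5,8,10}->{3,4}; Z {4,5,8}->{8}
pass 2: X {7,8,9,10}->{7,8,9}
pass 3: no change
Fixpoint after 3 passes: D(U) = {4,5}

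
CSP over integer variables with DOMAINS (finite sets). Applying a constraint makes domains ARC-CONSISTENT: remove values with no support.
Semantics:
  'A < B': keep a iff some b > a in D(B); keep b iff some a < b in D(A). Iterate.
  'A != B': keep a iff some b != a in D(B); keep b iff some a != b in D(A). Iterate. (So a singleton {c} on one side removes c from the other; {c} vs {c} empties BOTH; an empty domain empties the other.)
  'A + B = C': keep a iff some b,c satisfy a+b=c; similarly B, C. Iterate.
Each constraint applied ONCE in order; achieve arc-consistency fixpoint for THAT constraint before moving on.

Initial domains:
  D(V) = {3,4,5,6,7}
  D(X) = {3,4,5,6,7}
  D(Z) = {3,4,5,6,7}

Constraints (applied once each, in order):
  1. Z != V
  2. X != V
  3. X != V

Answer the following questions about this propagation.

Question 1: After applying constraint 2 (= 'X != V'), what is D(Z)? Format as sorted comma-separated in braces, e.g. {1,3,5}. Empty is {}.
Constraint 1 (Z != V) on D(Z)={3,4,5,6,7} D(V)={3,4,5,6,7}: no change
Constraint 2 (X != V) on D(X)={3,4,5,6,7} D(V)={3,4,5,6,7}: no change
So after constraint 2: D(Z) = {3,4,5,6,7}

Answer: {3,4,5,6,7}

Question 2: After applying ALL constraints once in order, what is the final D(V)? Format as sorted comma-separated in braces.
Answer: {3,4,5,6,7}

Derivation:
Constraint 1 (Z != V) on D(Z)={3,4,5,6,7} D(V)={3,4,5,6,7}: no change
Constraint 2 (X != V) on D(X)={3,4,5,6,7} D(V)={3,4,5,6,7}: no change
Constraint 3 (X != V) on D(X)={3,4,5,6,7} D(V)={3,4,5,6,7}: no change
So after all 3 constraints: D(V) = {3,4,5,6,7}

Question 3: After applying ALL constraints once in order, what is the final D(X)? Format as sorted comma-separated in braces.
Answer: {3,4,5,6,7}

Derivation:
Constraint 1 (Z != V) on D(Z)={3,4,5,6,7} D(V)={3,4,5,6,7}: no change
Constraint 2 (X != V) on D(X)={3,4,5,6,7} D(V)={3,4,5,6,7}: no change
Constraint 3 (X != V) on D(X)={3,4,5,6,7} D(V)={3,4,5,6,7}: no change
So after all 3 constraints: D(X) = {3,4,5,6,7}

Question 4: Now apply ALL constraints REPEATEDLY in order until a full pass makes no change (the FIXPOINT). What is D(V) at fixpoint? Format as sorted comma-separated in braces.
pass 0 (initial): D(V)={3,4,5,6,7}
pass 1: no change
Fixpoint after 1 passes: D(V) = {3,4,5,6,7}

Answer: {3,4,5,6,7}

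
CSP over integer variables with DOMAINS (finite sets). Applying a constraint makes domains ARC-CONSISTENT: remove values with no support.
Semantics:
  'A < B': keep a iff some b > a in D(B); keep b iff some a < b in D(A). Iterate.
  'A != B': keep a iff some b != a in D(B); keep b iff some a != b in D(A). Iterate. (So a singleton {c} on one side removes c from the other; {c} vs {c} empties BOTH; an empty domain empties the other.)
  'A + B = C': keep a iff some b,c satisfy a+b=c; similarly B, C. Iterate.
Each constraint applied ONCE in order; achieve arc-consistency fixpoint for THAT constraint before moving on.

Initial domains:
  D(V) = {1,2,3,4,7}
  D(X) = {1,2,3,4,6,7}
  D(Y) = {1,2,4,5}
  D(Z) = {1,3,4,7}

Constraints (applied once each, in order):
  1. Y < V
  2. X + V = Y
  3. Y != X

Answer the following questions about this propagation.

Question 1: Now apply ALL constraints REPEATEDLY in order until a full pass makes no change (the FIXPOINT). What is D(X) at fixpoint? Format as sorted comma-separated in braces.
Answer: {}

Derivation:
pass 0 (initial): D(X)={1,2,3,4,6,7}
pass 1: V {1,2,3,4,7}->{2,3,4}; X {1,2,3,4,6,7}->{1,2,3}; Y {1,2,4,5}->{4,5}
pass 2: V {2,3,4}->{}; X {1,2,3}->{}; Y {4,5}->{}
pass 3: no change
Fixpoint after 3 passes: D(X) = {}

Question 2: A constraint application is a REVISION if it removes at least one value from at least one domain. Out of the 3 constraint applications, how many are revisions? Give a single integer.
Answer: 2

Derivation:
Constraint 1 (Y < V) on D(Y)={1,2,4,5} D(V)={1,2,3,4,7}: V {1,2,3,4,7}->{2,3,4,7} => REVISION
Constraint 2 (X + V = Y) on D(X)={1,2,3,4,6,7} D(V)={2,3,4,7} D(Y)={1,2,4,5}: X {1,2,3,4,6,7}->{1,2,3}; V {2,3,4,7}->{2,3,4}; Y {1,2,4,5}->{4,5} => REVISION
Constraint 3 (Y != X) on D(Y)={4,5} D(X)={1,2,3}: no change => not a revision
Total revisions = 2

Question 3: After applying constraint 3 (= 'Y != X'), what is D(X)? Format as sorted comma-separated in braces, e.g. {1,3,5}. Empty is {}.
Constraint 1 (Y < V) on D(Y)={1,2,4,5} D(V)={1,2,3,4,7}: V {1,2,3,4,7}->{2,3,4,7}
Constraint 2 (X + V = Y) on D(X)={1,2,3,4,6,7} D(V)={2,3,4,7} D(Y)={1,2,4,5}: X {1,2,3,4,6,7}->{1,2,3}; V {2,3,4,7}->{2,3,4}; Y {1,2,4,5}->{4,5}
Constraint 3 (Y != X) on D(Y)={4,5} D(X)={1,2,3}: no change
So after constraint 3: D(X) = {1,2,3}

Answer: {1,2,3}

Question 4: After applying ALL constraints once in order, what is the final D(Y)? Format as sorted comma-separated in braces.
Constraint 1 (Y < V) on D(Y)={1,2,4,5} D(V)={1,2,3,4,7}: V {1,2,3,4,7}->{2,3,4,7}
Constraint 2 (X + V = Y) on D(X)={1,2,3,4,6,7} D(V)={2,3,4,7} D(Y)={1,2,4,5}: X {1,2,3,4,6,7}->{1,2,3}; V {2,3,4,7}->{2,3,4}; Y {1,2,4,5}->{4,5}
Constraint 3 (Y != X) on D(Y)={4,5} D(X)={1,2,3}: no change
So after all 3 constraints: D(Y) = {4,5}

Answer: {4,5}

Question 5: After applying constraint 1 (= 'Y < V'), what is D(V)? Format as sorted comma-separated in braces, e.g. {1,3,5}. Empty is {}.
Answer: {2,3,4,7}

Derivation:
Constraint 1 (Y < V) on D(Y)={1,2,4,5} D(V)={1,2,3,4,7}: V {1,2,3,4,7}->{2,3,4,7}
So after constraint 1: D(V) = {2,3,4,7}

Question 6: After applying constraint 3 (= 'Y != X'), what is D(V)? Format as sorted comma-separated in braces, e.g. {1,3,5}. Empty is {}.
Answer: {2,3,4}

Derivation:
Constraint 1 (Y < V) on D(Y)={1,2,4,5} D(V)={1,2,3,4,7}: V {1,2,3,4,7}->{2,3,4,7}
Constraint 2 (X + V = Y) on D(X)={1,2,3,4,6,7} D(V)={2,3,4,7} D(Y)={1,2,4,5}: X {1,2,3,4,6,7}->{1,2,3}; V {2,3,4,7}->{2,3,4}; Y {1,2,4,5}->{4,5}
Constraint 3 (Y != X) on D(Y)={4,5} D(X)={1,2,3}: no change
So after constraint 3: D(V) = {2,3,4}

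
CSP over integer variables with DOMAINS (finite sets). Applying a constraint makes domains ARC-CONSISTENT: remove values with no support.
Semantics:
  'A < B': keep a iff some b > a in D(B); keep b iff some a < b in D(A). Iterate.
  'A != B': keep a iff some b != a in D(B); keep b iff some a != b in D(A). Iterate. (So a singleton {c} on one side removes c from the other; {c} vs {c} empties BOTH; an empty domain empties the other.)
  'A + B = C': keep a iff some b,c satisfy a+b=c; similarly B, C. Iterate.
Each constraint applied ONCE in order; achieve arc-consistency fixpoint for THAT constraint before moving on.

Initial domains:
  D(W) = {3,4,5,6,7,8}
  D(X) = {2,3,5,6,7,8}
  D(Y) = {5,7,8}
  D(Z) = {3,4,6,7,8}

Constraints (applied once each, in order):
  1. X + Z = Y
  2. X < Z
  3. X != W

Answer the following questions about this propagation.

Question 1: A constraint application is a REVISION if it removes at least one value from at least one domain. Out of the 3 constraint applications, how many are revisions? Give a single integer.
Answer: 1

Derivation:
Constraint 1 (X + Z = Y) on D(X)={2,3,5,6,7,8} D(Z)={3,4,6,7,8} D(Y)={5,7,8}: X {2,3,5,6,7,8}->{2,3,5}; Z {3,4,6,7,8}->{3,4,6} => REVISION
Constraint 2 (X < Z) on D(X)={2,3,5} D(Z)={3,4,6}: no change => not a revision
Constraint 3 (X != W) on D(X)={2,3,5} D(W)={3,4,5,6,7,8}: no change => not a revision
Total revisions = 1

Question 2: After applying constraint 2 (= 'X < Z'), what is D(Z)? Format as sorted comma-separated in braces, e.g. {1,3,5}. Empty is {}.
Constraint 1 (X + Z = Y) on D(X)={2,3,5,6,7,8} D(Z)={3,4,6,7,8} D(Y)={5,7,8}: X {2,3,5,6,7,8}->{2,3,5}; Z {3,4,6,7,8}->{3,4,6}
Constraint 2 (X < Z) on D(X)={2,3,5} D(Z)={3,4,6}: no change
So after constraint 2: D(Z) = {3,4,6}

Answer: {3,4,6}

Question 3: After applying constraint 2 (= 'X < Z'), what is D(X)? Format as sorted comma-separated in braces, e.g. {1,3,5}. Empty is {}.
Answer: {2,3,5}

Derivation:
Constraint 1 (X + Z = Y) on D(X)={2,3,5,6,7,8} D(Z)={3,4,6,7,8} D(Y)={5,7,8}: X {2,3,5,6,7,8}->{2,3,5}; Z {3,4,6,7,8}->{3,4,6}
Constraint 2 (X < Z) on D(X)={2,3,5} D(Z)={3,4,6}: no change
So after constraint 2: D(X) = {2,3,5}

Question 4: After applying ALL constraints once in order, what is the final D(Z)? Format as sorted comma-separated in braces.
Answer: {3,4,6}

Derivation:
Constraint 1 (X + Z = Y) on D(X)={2,3,5,6,7,8} D(Z)={3,4,6,7,8} D(Y)={5,7,8}: X {2,3,5,6,7,8}->{2,3,5}; Z {3,4,6,7,8}->{3,4,6}
Constraint 2 (X < Z) on D(X)={2,3,5} D(Z)={3,4,6}: no change
Constraint 3 (X != W) on D(X)={2,3,5} D(W)={3,4,5,6,7,8}: no change
So after all 3 constraints: D(Z) = {3,4,6}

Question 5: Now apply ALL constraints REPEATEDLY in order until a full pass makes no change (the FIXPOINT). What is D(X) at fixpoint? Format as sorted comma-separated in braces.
pass 0 (initial): D(X)={2,3,5,6,7,8}
pass 1: X {2,3,5,6,7,8}->{2,3,5}; Z {3,4,6,7,8}->{3,4,6}
pass 2: no change
Fixpoint after 2 passes: D(X) = {2,3,5}

Answer: {2,3,5}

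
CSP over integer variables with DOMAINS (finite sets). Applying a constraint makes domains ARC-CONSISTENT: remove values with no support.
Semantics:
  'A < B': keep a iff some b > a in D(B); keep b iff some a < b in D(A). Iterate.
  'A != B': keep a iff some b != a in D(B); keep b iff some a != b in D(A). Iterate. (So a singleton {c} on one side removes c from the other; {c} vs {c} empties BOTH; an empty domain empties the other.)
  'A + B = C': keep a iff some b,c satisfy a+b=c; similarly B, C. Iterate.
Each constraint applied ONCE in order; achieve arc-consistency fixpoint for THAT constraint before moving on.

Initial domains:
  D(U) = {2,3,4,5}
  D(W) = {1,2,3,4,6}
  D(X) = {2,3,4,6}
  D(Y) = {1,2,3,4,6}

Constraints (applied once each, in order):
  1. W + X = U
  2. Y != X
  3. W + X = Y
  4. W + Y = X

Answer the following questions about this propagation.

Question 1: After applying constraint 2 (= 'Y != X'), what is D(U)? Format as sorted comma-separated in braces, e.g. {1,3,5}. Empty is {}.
Answer: {3,4,5}

Derivation:
Constraint 1 (W + X = U) on D(W)={1,2,3,4,6} D(X)={2,3,4,6} D(U)={2,3,4,5}: W {1,2,3,4,6}->{1,2,3}; X {2,3,4,6}->{2,3,4}; U {2,3,4,5}->{3,4,5}
Constraint 2 (Y != X) on D(Y)={1,2,3,4,6} D(X)={2,3,4}: no change
So after constraint 2: D(U) = {3,4,5}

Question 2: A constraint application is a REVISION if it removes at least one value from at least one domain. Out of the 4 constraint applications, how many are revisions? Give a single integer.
Answer: 3

Derivation:
Constraint 1 (W + X = U) on D(W)={1,2,3,4,6} D(X)={2,3,4,6} D(U)={2,3,4,5}: W {1,2,3,4,6}->{1,2,3}; X {2,3,4,6}->{2,3,4}; U {2,3,4,5}->{3,4,5} => REVISION
Constraint 2 (Y != X) on D(Y)={1,2,3,4,6} D(X)={2,3,4}: no change => not a revision
Constraint 3 (W + X = Y) on D(W)={1,2,3} D(X)={2,3,4} D(Y)={1,2,3,4,6}: Y {1,2,3,4,6}->{3,4,6} => REVISION
Constraint 4 (W + Y = X) on D(W)={1,2,3} D(Y)={3,4,6} D(X)={2,3,4}: W {1,2,3}->{1}; Y {3,4,6}->{3}; X {2,3,4}->{4} => REVISION
Total revisions = 3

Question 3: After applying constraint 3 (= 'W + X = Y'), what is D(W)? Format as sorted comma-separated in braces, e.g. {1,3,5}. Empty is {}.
Constraint 1 (W + X = U) on D(W)={1,2,3,4,6} D(X)={2,3,4,6} D(U)={2,3,4,5}: W {1,2,3,4,6}->{1,2,3}; X {2,3,4,6}->{2,3,4}; U {2,3,4,5}->{3,4,5}
Constraint 2 (Y != X) on D(Y)={1,2,3,4,6} D(X)={2,3,4}: no change
Constraint 3 (W + X = Y) on D(W)={1,2,3} D(X)={2,3,4} D(Y)={1,2,3,4,6}: Y {1,2,3,4,6}->{3,4,6}
So after constraint 3: D(W) = {1,2,3}

Answer: {1,2,3}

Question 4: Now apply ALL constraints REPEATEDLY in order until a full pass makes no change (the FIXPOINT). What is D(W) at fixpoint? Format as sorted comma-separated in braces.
Answer: {}

Derivation:
pass 0 (initial): D(W)={1,2,3,4,6}
pass 1: U {2,3,4,5}->{3,4,5}; W {1,2,3,4,6}->{1}; X {2,3,4,6}->{4}; Y {1,2,3,4,6}->{3}
pass 2: U {3,4,5}->{5}; W {1}->{}; X {4}->{}; Y {3}->{}
pass 3: U {5}->{}
pass 4: no change
Fixpoint after 4 passes: D(W) = {}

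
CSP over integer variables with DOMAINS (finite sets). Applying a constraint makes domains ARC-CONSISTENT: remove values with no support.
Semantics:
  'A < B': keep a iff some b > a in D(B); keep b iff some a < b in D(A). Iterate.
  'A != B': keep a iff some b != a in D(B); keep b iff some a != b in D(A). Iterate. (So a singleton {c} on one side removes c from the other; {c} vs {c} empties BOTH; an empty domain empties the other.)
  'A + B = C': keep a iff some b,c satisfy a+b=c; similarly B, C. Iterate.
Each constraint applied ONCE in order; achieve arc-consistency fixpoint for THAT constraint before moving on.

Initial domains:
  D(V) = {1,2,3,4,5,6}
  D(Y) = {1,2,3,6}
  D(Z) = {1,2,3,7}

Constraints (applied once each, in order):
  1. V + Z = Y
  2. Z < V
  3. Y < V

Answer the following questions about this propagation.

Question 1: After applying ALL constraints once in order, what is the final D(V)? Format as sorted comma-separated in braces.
Answer: {3,4,5}

Derivation:
Constraint 1 (V + Z = Y) on D(V)={1,2,3,4,5,6} D(Z)={1,2,3,7} D(Y)={1,2,3,6}: V {1,2,3,4,5,6}->{1,2,3,4,5}; Z {1,2,3,7}->{1,2,3}; Y {1,2,3,6}->{2,3,6}
Constraint 2 (Z < V) on D(Z)={1,2,3} D(V)={1,2,3,4,5}: V {1,2,3,4,5}->{2,3,4,5}
Constraint 3 (Y < V) on D(Y)={2,3,6} D(V)={2,3,4,5}: Y {2,3,6}->{2,3}; V {2,3,4,5}->{3,4,5}
So after all 3 constraints: D(V) = {3,4,5}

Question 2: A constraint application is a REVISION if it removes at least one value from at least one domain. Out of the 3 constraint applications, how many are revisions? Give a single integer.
Answer: 3

Derivation:
Constraint 1 (V + Z = Y) on D(V)={1,2,3,4,5,6} D(Z)={1,2,3,7} D(Y)={1,2,3,6}: V {1,2,3,4,5,6}->{1,2,3,4,5}; Z {1,2,3,7}->{1,2,3}; Y {1,2,3,6}->{2,3,6} => REVISION
Constraint 2 (Z < V) on D(Z)={1,2,3} D(V)={1,2,3,4,5}: V {1,2,3,4,5}->{2,3,4,5} => REVISION
Constraint 3 (Y < V) on D(Y)={2,3,6} D(V)={2,3,4,5}: Y {2,3,6}->{2,3}; V {2,3,4,5}->{3,4,5} => REVISION
Total revisions = 3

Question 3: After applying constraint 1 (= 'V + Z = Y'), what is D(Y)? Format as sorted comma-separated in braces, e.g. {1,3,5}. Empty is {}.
Answer: {2,3,6}

Derivation:
Constraint 1 (V + Z = Y) on D(V)={1,2,3,4,5,6} D(Z)={1,2,3,7} D(Y)={1,2,3,6}: V {1,2,3,4,5,6}->{1,2,3,4,5}; Z {1,2,3,7}->{1,2,3}; Y {1,2,3,6}->{2,3,6}
So after constraint 1: D(Y) = {2,3,6}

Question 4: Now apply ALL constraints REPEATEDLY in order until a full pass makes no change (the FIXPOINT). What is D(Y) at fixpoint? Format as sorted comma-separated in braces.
Answer: {}

Derivation:
pass 0 (initial): D(Y)={1,2,3,6}
pass 1: V {1,2,3,4,5,6}->{3,4,5}; Y {1,2,3,6}->{2,3}; Z {1,2,3,7}->{1,2,3}
pass 2: V {3,4,5}->{}; Y {2,3}->{}; Z {1,2,3}->{}
pass 3: no change
Fixpoint after 3 passes: D(Y) = {}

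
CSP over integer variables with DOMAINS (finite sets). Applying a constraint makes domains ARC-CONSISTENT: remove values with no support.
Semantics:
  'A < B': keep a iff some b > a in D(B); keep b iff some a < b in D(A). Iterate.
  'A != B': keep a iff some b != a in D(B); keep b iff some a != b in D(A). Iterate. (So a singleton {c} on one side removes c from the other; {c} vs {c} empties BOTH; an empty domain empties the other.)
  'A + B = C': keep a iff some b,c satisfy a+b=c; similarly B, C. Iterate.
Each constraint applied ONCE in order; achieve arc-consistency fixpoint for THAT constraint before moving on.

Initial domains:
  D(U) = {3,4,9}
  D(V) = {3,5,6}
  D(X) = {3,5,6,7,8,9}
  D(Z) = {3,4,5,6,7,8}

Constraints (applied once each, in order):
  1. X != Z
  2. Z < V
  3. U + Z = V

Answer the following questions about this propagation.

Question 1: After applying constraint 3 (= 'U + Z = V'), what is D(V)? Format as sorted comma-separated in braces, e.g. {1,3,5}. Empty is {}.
Answer: {6}

Derivation:
Constraint 1 (X != Z) on D(X)={3,5,6,7,8,9} D(Z)={3,4,5,6,7,8}: no change
Constraint 2 (Z < V) on D(Z)={3,4,5,6,7,8} D(V)={3,5,6}: Z {3,4,5,6,7,8}->{3,4,5}; V {3,5,6}->{5,6}
Constraint 3 (U + Z = V) on D(U)={3,4,9} D(Z)={3,4,5} D(V)={5,6}: U {3,4,9}->{3}; Z {3,4,5}->{3}; V {5,6}->{6}
So after constraint 3: D(V) = {6}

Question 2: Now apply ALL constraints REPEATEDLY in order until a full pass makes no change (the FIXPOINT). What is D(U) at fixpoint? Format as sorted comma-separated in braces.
Answer: {3}

Derivation:
pass 0 (initial): D(U)={3,4,9}
pass 1: U {3,4,9}->{3}; V {3,5,6}->{6}; Z {3,4,5,6,7,8}->{3}
pass 2: X {3,5,6,7,8,9}->{5,6,7,8,9}
pass 3: no change
Fixpoint after 3 passes: D(U) = {3}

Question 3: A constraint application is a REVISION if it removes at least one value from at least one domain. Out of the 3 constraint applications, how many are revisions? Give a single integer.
Answer: 2

Derivation:
Constraint 1 (X != Z) on D(X)={3,5,6,7,8,9} D(Z)={3,4,5,6,7,8}: no change => not a revision
Constraint 2 (Z < V) on D(Z)={3,4,5,6,7,8} D(V)={3,5,6}: Z {3,4,5,6,7,8}->{3,4,5}; V {3,5,6}->{5,6} => REVISION
Constraint 3 (U + Z = V) on D(U)={3,4,9} D(Z)={3,4,5} D(V)={5,6}: U {3,4,9}->{3}; Z {3,4,5}->{3}; V {5,6}->{6} => REVISION
Total revisions = 2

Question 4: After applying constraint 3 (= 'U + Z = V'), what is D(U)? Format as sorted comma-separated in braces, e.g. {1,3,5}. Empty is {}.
Constraint 1 (X != Z) on D(X)={3,5,6,7,8,9} D(Z)={3,4,5,6,7,8}: no change
Constraint 2 (Z < V) on D(Z)={3,4,5,6,7,8} D(V)={3,5,6}: Z {3,4,5,6,7,8}->{3,4,5}; V {3,5,6}->{5,6}
Constraint 3 (U + Z = V) on D(U)={3,4,9} D(Z)={3,4,5} D(V)={5,6}: U {3,4,9}->{3}; Z {3,4,5}->{3}; V {5,6}->{6}
So after constraint 3: D(U) = {3}

Answer: {3}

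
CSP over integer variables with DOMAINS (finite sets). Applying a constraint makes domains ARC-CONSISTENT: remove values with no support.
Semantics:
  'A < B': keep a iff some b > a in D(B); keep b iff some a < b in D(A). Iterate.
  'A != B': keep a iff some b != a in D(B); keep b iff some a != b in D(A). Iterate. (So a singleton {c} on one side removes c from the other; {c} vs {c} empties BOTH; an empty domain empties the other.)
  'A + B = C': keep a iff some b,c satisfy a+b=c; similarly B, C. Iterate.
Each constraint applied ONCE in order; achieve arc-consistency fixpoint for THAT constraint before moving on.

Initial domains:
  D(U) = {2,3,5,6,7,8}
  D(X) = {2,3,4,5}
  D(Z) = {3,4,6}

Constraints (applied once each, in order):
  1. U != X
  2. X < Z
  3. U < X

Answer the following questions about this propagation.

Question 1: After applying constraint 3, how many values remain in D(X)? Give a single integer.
Constraint 1 (U != X) on D(U)={2,3,5,6,7,8} D(X)={2,3,4,5}: no change
Constraint 2 (X < Z) on D(X)={2,3,4,5} D(Z)={3,4,6}: no change
Constraint 3 (U < X) on D(U)={2,3,5,6,7,8} D(X)={2,3,4,5}: U {2,3,5,6,7,8}->{2,3}; X {2,3,4,5}->{3,4,5}
So after constraint 3: D(X)={3,4,5}, size = 3

Answer: 3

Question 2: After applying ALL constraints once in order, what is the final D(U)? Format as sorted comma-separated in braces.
Constraint 1 (U != X) on D(U)={2,3,5,6,7,8} D(X)={2,3,4,5}: no change
Constraint 2 (X < Z) on D(X)={2,3,4,5} D(Z)={3,4,6}: no change
Constraint 3 (U < X) on D(U)={2,3,5,6,7,8} D(X)={2,3,4,5}: U {2,3,5,6,7,8}->{2,3}; X {2,3,4,5}->{3,4,5}
So after all 3 constraints: D(U) = {2,3}

Answer: {2,3}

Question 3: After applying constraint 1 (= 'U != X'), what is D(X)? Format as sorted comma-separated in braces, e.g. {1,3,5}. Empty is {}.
Constraint 1 (U != X) on D(U)={2,3,5,6,7,8} D(X)={2,3,4,5}: no change
So after constraint 1: D(X) = {2,3,4,5}

Answer: {2,3,4,5}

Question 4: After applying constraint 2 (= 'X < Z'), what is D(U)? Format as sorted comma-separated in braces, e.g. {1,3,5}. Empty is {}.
Answer: {2,3,5,6,7,8}

Derivation:
Constraint 1 (U != X) on D(U)={2,3,5,6,7,8} D(X)={2,3,4,5}: no change
Constraint 2 (X < Z) on D(X)={2,3,4,5} D(Z)={3,4,6}: no change
So after constraint 2: D(U) = {2,3,5,6,7,8}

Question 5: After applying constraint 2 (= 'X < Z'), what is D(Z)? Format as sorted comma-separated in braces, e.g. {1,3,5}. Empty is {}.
Answer: {3,4,6}

Derivation:
Constraint 1 (U != X) on D(U)={2,3,5,6,7,8} D(X)={2,3,4,5}: no change
Constraint 2 (X < Z) on D(X)={2,3,4,5} D(Z)={3,4,6}: no change
So after constraint 2: D(Z) = {3,4,6}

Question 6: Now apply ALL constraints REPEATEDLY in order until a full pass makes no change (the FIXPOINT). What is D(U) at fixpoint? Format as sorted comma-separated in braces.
Answer: {2,3}

Derivation:
pass 0 (initial): D(U)={2,3,5,6,7,8}
pass 1: U {2,3,5,6,7,8}->{2,3}; X {2,3,4,5}->{3,4,5}
pass 2: Z {3,4,6}->{4,6}
pass 3: no change
Fixpoint after 3 passes: D(U) = {2,3}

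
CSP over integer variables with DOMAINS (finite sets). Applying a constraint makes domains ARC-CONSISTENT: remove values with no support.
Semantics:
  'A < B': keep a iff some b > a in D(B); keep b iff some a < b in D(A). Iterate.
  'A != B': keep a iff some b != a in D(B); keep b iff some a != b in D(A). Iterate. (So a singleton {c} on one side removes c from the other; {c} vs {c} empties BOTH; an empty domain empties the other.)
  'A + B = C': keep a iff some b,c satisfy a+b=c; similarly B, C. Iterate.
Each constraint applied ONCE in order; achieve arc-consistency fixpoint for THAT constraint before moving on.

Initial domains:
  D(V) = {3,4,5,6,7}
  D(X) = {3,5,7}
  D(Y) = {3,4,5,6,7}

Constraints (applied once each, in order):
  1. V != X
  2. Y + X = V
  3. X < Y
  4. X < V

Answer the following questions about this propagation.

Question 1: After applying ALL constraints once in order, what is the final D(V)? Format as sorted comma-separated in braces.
Answer: {6,7}

Derivation:
Constraint 1 (V != X) on D(V)={3,4,5,6,7} D(X)={3,5,7}: no change
Constraint 2 (Y + X = V) on D(Y)={3,4,5,6,7} D(X)={3,5,7} D(V)={3,4,5,6,7}: Y {3,4,5,6,7}->{3,4}; X {3,5,7}->{3}; V {3,4,5,6,7}->{6,7}
Constraint 3 (X < Y) on D(X)={3} D(Y)={3,4}: Y {3,4}->{4}
Constraint 4 (X < V) on D(X)={3} D(V)={6,7}: no change
So after all 4 constraints: D(V) = {6,7}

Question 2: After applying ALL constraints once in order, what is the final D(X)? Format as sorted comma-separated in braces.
Constraint 1 (V != X) on D(V)={3,4,5,6,7} D(X)={3,5,7}: no change
Constraint 2 (Y + X = V) on D(Y)={3,4,5,6,7} D(X)={3,5,7} D(V)={3,4,5,6,7}: Y {3,4,5,6,7}->{3,4}; X {3,5,7}->{3}; V {3,4,5,6,7}->{6,7}
Constraint 3 (X < Y) on D(X)={3} D(Y)={3,4}: Y {3,4}->{4}
Constraint 4 (X < V) on D(X)={3} D(V)={6,7}: no change
So after all 4 constraints: D(X) = {3}

Answer: {3}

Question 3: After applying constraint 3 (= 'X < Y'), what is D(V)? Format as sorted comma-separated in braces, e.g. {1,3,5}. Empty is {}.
Answer: {6,7}

Derivation:
Constraint 1 (V != X) on D(V)={3,4,5,6,7} D(X)={3,5,7}: no change
Constraint 2 (Y + X = V) on D(Y)={3,4,5,6,7} D(X)={3,5,7} D(V)={3,4,5,6,7}: Y {3,4,5,6,7}->{3,4}; X {3,5,7}->{3}; V {3,4,5,6,7}->{6,7}
Constraint 3 (X < Y) on D(X)={3} D(Y)={3,4}: Y {3,4}->{4}
So after constraint 3: D(V) = {6,7}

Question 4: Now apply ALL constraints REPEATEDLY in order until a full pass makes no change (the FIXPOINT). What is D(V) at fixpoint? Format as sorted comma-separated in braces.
pass 0 (initial): D(V)={3,4,5,6,7}
pass 1: V {3,4,5,6,7}->{6,7}; X {3,5,7}->{3}; Y {3,4,5,6,7}->{4}
pass 2: V {6,7}->{7}
pass 3: no change
Fixpoint after 3 passes: D(V) = {7}

Answer: {7}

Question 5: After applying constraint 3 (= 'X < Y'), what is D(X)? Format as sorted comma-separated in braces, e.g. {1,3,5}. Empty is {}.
Answer: {3}

Derivation:
Constraint 1 (V != X) on D(V)={3,4,5,6,7} D(X)={3,5,7}: no change
Constraint 2 (Y + X = V) on D(Y)={3,4,5,6,7} D(X)={3,5,7} D(V)={3,4,5,6,7}: Y {3,4,5,6,7}->{3,4}; X {3,5,7}->{3}; V {3,4,5,6,7}->{6,7}
Constraint 3 (X < Y) on D(X)={3} D(Y)={3,4}: Y {3,4}->{4}
So after constraint 3: D(X) = {3}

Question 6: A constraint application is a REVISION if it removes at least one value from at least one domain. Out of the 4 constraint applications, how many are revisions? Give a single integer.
Answer: 2

Derivation:
Constraint 1 (V != X) on D(V)={3,4,5,6,7} D(X)={3,5,7}: no change => not a revision
Constraint 2 (Y + X = V) on D(Y)={3,4,5,6,7} D(X)={3,5,7} D(V)={3,4,5,6,7}: Y {3,4,5,6,7}->{3,4}; X {3,5,7}->{3}; V {3,4,5,6,7}->{6,7} => REVISION
Constraint 3 (X < Y) on D(X)={3} D(Y)={3,4}: Y {3,4}->{4} => REVISION
Constraint 4 (X < V) on D(X)={3} D(V)={6,7}: no change => not a revision
Total revisions = 2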